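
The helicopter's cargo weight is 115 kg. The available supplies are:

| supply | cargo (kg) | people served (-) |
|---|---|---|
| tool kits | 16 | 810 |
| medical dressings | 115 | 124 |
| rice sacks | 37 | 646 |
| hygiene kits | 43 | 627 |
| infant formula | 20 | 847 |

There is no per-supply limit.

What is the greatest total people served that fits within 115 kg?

Taking 7×tool kits: 112 kg used, 5670 in people served.

5670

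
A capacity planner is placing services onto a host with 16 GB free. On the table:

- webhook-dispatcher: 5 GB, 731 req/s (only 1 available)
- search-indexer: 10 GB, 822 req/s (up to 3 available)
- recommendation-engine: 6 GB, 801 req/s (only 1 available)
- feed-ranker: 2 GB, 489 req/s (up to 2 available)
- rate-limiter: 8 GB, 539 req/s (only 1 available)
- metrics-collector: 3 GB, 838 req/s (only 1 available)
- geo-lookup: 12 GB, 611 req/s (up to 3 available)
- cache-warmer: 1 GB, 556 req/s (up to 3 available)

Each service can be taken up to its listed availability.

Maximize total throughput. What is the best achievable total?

A density-first pass picks webhook-dispatcher + 2×feed-ranker + metrics-collector + 3×cache-warmer — 4215 at 15 GB.
Replace webhook-dispatcher with recommendation-engine: the trade gains 70 net, giving 4285 at 16 GB.
Every other selection either busts 16 GB or exceeds an availability limit or fails to beat 4285.

4285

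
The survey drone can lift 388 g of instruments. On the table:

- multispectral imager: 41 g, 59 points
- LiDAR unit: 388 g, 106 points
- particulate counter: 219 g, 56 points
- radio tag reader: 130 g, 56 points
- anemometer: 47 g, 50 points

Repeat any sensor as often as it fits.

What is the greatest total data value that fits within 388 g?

531

9×multispectral imager uses 369 of the 388 g and totals 531.
That's the maximum — no swap from here does better than 531.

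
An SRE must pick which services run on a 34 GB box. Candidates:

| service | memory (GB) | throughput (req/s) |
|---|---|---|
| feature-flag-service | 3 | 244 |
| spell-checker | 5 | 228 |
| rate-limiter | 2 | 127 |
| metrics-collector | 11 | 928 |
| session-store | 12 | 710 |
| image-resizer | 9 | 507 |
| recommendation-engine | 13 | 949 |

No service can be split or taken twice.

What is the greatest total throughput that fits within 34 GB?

2476

The ratio ordering already packs tightly: feature-flag-service + spell-checker + rate-limiter + metrics-collector + recommendation-engine, 34 GB, 2476.
Next best is metrics-collector + image-resizer + recommendation-engine at 2384 (33 GB) — short by 92.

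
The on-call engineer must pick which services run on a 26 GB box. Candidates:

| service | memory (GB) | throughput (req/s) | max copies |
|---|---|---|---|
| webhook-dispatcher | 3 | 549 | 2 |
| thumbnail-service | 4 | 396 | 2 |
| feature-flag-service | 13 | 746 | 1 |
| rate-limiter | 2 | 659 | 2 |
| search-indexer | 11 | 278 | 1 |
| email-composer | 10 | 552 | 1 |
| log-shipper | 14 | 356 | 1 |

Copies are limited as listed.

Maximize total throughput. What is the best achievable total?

Greedy by ratio would take 2×webhook-dispatcher + 2×thumbnail-service + 2×rate-limiter: 18 GB used, total 3208.
Dropping thumbnail-service frees 4 GB; slotting in email-composer (10 GB) lifts the total to 3364 at 24 GB.
That's the maximum — no swap from here does better than 3364.

3364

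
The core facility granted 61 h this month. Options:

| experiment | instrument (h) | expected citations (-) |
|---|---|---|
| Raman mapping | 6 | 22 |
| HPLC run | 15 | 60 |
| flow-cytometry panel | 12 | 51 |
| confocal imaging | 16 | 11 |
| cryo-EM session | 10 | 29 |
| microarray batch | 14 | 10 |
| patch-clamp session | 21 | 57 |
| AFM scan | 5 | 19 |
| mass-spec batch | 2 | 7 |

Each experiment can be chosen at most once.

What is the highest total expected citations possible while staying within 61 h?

Filling by ratio: Raman mapping + HPLC run + flow-cytometry panel + cryo-EM session + AFM scan + mass-spec batch for 188, with 11 h left unused.
Replace cryo-EM session with patch-clamp session: the trade gains 28 net, giving 216 at 61 h.

216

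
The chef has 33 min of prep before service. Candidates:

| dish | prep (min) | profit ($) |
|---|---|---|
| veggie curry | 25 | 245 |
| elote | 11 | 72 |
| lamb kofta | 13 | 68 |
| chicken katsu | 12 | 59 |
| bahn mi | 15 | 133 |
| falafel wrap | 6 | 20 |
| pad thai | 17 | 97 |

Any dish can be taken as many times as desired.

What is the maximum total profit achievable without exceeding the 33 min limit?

By profit per min: veggie curry 9.80, bahn mi 8.87, elote 6.55 lead.
Filling by ratio: veggie curry + falafel wrap for 265, with 2 min left unused.
The 31 min tied up in veggie curry and falafel wrap is better spent on 2×bahn mi — total rises to 266 (30 min).
Nothing else within 33 min beats 266.

266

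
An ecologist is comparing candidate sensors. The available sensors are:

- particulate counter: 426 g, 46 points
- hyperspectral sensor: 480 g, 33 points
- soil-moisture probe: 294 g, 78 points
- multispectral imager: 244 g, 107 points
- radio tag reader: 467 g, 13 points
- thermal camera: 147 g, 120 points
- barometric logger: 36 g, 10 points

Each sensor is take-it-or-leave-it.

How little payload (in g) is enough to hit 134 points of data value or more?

391

Need the lightest bundle worth ≥ 134.
multispectral imager + thermal camera: 227 data value at 391 g.
Any bundle with less than 391 g falls short of 134.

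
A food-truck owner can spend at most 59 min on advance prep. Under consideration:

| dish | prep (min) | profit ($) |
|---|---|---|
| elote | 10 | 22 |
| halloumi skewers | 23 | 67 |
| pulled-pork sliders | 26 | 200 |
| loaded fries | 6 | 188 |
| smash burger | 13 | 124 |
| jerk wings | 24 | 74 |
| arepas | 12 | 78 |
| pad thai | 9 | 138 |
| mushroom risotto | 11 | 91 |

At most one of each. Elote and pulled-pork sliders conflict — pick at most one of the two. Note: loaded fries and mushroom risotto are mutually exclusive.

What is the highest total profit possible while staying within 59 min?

650

Pulled-pork sliders + loaded fries + smash burger + pad thai uses 54 of the 59 min and totals 650.
Every other selection either busts 59 min or breaks a pairing rule or fails to beat 650.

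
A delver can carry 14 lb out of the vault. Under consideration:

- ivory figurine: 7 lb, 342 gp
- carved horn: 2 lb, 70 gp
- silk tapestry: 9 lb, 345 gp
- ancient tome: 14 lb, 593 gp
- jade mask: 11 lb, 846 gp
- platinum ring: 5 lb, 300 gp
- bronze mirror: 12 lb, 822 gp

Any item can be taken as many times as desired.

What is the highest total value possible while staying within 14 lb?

By value per lb: jade mask 76.91, bronze mirror 68.50, platinum ring 60.00, ivory figurine 48.86 lead.
Taking carved horn + jade mask: 13 lb used, 916 in value.

916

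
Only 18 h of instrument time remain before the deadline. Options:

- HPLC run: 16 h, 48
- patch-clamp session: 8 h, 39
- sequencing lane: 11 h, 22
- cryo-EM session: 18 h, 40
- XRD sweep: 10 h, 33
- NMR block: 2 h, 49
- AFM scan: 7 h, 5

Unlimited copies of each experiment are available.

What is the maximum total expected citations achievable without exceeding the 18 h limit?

By expected citations per h: NMR block 24.50, patch-clamp session 4.88, XRD sweep 3.30 lead.
The ratio ordering already packs tightly: 9×NMR block, 18 h, 441.
No other feasible combination exceeds 441.

441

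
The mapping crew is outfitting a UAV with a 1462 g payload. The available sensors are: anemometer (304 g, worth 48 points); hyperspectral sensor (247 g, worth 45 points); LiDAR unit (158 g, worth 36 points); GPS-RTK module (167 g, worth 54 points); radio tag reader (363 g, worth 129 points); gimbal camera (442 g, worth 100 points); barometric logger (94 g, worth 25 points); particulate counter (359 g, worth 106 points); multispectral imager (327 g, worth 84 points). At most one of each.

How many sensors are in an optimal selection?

5

Best achievable data value is 414.
For example GPS-RTK module + radio tag reader + gimbal camera + barometric logger + particulate counter achieves it, using 1425 g.
Any selection reaching 414 contains exactly 5 sensors.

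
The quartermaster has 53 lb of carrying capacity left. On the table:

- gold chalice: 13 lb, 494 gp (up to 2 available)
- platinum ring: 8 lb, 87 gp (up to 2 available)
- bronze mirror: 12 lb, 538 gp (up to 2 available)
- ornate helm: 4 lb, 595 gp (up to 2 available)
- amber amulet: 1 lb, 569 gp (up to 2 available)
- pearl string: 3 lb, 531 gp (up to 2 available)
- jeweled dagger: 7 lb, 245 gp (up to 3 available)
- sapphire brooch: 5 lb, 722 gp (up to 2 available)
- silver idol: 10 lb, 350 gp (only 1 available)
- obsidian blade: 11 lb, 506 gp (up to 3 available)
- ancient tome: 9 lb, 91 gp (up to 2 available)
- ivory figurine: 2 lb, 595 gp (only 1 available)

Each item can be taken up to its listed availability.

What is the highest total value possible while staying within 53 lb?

6505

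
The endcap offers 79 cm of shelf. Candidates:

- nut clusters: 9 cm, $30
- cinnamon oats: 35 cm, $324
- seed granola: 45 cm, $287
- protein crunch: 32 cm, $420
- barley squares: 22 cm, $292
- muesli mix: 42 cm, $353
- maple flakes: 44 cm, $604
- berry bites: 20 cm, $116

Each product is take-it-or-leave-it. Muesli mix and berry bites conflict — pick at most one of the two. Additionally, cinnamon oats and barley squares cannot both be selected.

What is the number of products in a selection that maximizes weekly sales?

The maximum weekly sales within 79 cm is 1024.
For example protein crunch + maple flakes achieves it, using 76 cm.
Any selection reaching 1024 contains exactly 2 products.

2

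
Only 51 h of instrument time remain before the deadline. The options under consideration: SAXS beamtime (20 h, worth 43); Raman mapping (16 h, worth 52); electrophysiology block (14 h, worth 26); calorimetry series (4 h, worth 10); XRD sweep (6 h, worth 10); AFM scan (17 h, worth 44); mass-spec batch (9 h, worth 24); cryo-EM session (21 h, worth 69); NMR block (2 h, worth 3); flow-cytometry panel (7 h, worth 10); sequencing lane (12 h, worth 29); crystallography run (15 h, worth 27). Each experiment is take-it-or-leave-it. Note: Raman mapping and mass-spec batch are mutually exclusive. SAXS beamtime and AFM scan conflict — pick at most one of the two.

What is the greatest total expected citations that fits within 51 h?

153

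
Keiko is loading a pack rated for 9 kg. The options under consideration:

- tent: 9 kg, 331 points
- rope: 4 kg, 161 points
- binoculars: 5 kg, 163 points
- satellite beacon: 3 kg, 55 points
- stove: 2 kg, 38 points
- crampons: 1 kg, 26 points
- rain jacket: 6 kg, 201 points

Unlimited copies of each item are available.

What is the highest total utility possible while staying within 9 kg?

2×rope + crampons uses 9 of the 9 kg and totals 348.

348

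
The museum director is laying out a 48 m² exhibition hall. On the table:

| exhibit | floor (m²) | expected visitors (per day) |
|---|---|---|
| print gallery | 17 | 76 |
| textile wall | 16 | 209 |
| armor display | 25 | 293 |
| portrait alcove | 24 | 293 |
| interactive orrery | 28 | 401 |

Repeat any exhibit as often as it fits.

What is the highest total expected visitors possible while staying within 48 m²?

627

Density check — interactive orrery 14.32, textile wall 13.06, portrait alcove 12.21 are the best per m².
Taking the top-ratio exhibits first gives textile wall + interactive orrery for 610 (44 m²).
Replace interactive orrery with 2×textile wall: the trade gains 17 net, giving 627 at 48 m².
No other feasible combination exceeds 627.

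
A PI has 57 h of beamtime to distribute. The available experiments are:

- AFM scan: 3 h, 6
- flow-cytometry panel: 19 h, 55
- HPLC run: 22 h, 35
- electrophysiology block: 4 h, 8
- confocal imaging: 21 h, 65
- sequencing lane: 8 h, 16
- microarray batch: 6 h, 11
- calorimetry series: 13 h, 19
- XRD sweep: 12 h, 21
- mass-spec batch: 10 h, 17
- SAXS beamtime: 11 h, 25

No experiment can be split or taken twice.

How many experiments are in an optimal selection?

4

Best achievable expected citations is 156.
One optimal bundle: flow-cytometry panel + confocal imaging + microarray batch + SAXS beamtime (57 h).
All optima have 4 experiments.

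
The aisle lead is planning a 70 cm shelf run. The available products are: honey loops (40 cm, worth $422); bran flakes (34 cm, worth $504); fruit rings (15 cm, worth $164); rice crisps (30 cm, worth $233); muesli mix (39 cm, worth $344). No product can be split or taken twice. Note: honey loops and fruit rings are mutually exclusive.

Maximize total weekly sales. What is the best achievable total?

Ranking by ratio (weekly sales/cm): bran flakes 14.82, fruit rings 10.93, honey loops 10.55, muesli mix 8.82.
Taking the top-ratio products first gives bran flakes + fruit rings for 668 (49 cm).
Dropping fruit rings frees 15 cm; slotting in rice crisps (30 cm) lifts the total to 737 at 64 cm.
An exhaustive check of the 32 subsets confirms 737.

737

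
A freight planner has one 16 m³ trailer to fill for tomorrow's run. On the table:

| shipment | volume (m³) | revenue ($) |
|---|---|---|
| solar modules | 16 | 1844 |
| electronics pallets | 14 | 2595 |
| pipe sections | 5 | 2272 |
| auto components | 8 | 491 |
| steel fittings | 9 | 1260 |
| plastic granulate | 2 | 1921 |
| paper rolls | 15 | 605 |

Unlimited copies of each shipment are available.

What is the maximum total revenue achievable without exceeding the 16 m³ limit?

15368

The ratio ordering already packs tightly: 8×plastic granulate, 16 m³, 15368.
That's the maximum — no swap from here does better than 15368.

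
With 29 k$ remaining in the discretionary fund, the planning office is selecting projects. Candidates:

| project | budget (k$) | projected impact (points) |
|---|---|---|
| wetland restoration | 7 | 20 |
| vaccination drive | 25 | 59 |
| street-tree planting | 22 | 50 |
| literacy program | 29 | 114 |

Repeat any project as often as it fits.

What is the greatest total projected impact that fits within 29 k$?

Density check — literacy program 3.93, wetland restoration 2.86, vaccination drive 2.36 are the best per k$.
The ratio ordering already packs tightly: literacy program, 29 k$, 114.

114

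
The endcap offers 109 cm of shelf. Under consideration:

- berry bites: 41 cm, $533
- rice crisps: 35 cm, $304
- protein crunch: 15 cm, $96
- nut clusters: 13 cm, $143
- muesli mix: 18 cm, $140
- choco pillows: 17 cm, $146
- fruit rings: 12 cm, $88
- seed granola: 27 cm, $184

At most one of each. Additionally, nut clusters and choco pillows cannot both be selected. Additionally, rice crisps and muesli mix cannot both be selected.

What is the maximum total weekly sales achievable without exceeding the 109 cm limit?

1079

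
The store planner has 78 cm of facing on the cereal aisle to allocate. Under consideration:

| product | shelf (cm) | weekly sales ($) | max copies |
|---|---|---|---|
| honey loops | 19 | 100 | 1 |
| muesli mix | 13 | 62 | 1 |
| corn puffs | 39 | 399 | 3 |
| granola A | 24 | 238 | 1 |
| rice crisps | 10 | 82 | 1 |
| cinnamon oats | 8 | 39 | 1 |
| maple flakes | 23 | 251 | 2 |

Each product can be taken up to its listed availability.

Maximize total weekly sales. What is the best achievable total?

798

Greedy by ratio would take granola A + cinnamon oats + 2×maple flakes: 78 cm used, total 779.
Dropping granola A and cinnamon oats and 2×maple flakes frees 78 cm; slotting in 2×corn puffs (78 cm) lifts the total to 798 at 78 cm.
That's the maximum — no swap from here does better than 798.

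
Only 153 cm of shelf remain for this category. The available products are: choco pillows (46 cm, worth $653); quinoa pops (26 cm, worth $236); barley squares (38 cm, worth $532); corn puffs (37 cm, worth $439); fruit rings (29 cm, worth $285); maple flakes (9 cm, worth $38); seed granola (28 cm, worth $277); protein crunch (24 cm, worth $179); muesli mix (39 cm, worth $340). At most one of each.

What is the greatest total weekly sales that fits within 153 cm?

The ratio heuristic lands on choco pillows + barley squares + corn puffs + seed granola (1901) but leaves 4 cm idle.
Replace seed granola with fruit rings: the trade gains 8 net, giving 1909 at 150 cm.

1909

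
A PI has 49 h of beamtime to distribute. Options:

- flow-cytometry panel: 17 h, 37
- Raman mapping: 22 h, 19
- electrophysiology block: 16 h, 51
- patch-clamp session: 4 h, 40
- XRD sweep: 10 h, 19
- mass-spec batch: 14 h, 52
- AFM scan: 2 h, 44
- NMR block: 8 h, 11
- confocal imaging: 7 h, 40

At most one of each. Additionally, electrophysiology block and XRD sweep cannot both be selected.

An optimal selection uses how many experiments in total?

5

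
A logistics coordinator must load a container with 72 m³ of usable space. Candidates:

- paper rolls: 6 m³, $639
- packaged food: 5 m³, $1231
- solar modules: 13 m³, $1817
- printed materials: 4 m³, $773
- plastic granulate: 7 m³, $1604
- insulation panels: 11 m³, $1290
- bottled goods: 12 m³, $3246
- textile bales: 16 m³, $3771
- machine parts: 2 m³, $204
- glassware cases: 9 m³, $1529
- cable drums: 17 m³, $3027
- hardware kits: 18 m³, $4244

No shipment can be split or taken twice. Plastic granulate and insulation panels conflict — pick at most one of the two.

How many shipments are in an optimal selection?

7

Best achievable revenue is 16398.
For example packaged food + printed materials + plastic granulate + bottled goods + textile bales + glassware cases + hardware kits achieves it, using 71 m³.
Any selection reaching 16398 contains exactly 7 shipments.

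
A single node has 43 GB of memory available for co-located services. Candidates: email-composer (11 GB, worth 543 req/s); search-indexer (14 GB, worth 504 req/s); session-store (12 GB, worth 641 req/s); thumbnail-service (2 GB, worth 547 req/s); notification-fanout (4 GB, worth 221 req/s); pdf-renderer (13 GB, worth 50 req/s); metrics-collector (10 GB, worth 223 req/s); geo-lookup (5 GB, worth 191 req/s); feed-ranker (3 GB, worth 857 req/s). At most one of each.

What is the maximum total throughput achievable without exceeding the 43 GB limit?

The ratio heuristic lands on email-composer + session-store + thumbnail-service + notification-fanout + geo-lookup + feed-ranker (3000) but leaves 6 GB idle.
The 9 GB tied up in notification-fanout and geo-lookup is better spent on search-indexer — total rises to 3092 (42 GB).

3092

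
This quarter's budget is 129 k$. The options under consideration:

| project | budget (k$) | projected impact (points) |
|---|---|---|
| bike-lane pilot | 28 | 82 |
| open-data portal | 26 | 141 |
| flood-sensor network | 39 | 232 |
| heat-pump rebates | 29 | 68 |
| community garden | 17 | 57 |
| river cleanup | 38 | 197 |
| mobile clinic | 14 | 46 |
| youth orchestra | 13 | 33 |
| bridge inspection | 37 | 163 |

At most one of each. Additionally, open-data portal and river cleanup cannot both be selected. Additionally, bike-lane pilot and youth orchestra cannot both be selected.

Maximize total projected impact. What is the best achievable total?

638

Flood-sensor network + river cleanup + mobile clinic + bridge inspection uses 128 of the 129 k$ and totals 638.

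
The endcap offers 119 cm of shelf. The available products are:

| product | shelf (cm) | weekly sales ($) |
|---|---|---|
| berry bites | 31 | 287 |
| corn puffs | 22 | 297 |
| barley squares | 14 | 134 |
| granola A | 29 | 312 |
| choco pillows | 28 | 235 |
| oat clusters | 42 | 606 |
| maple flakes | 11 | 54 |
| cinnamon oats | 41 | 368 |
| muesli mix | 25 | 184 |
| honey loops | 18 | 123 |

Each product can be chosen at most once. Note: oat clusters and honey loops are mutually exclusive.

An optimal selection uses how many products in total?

4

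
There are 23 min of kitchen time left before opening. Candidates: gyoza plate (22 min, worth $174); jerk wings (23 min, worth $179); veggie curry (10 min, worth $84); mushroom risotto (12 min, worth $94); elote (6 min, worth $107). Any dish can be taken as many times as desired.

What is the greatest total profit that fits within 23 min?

321

By profit per min: elote 17.83, veggie curry 8.40, gyoza plate 7.91, mushroom risotto 7.83 lead.
The ratio ordering already packs tightly: 3×elote, 18 min, 321.
Every other selection either busts 23 min or fails to beat 321.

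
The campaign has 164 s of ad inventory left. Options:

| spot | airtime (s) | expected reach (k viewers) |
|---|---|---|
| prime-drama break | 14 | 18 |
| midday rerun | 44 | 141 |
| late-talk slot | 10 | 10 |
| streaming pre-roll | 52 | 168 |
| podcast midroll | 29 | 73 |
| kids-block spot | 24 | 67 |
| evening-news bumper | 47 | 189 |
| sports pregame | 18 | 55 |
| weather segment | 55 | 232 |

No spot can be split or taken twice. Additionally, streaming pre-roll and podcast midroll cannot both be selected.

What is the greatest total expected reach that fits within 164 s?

Greedy by ratio would take late-talk slot + streaming pre-roll + evening-news bumper + weather segment: 164 s used, total 599.
Dropping late-talk slot and streaming pre-roll frees 62 s; slotting in midday rerun + sports pregame (62 s) lifts the total to 617 at 164 s.

617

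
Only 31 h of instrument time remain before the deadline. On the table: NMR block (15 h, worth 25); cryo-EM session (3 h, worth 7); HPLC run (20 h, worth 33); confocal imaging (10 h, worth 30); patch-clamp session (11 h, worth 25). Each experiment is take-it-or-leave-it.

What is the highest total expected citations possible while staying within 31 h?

63

By expected citations per h: confocal imaging 3.00, cryo-EM session 2.33, patch-clamp session 2.27 lead.
Taking the top-ratio experiments first gives cryo-EM session + confocal imaging + patch-clamp session for 62 (24 h).
Dropping cryo-EM session and patch-clamp session frees 14 h; slotting in HPLC run (20 h) lifts the total to 63 at 30 h.
Next best is NMR block + cryo-EM session + confocal imaging at 62 (28 h) — short by 1.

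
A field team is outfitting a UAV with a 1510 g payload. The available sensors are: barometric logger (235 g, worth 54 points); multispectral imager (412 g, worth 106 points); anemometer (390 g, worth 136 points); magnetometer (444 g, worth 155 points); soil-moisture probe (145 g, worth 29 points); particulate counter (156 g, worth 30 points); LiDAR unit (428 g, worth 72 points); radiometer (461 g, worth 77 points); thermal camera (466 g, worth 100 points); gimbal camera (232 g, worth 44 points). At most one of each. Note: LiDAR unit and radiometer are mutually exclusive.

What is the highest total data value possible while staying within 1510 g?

451

By data value per g: magnetometer 0.35, anemometer 0.35, multispectral imager 0.26 lead.
Taking barometric logger + multispectral imager + anemometer + magnetometer: 1481 g used, 451 in data value.
Every other selection either busts 1510 g or breaks a pairing rule or fails to beat 451.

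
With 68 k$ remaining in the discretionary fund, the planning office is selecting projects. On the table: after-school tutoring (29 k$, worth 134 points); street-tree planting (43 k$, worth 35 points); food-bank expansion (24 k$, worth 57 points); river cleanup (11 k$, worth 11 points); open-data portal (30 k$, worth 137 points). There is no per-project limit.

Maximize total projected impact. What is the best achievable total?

Density check — after-school tutoring 4.62, open-data portal 4.57, food-bank expansion 2.38 are the best per k$.
Greedy by ratio would take 2×after-school tutoring: 58 k$ used, total 268.
The 58 k$ tied up in 2×after-school tutoring is better spent on 2×open-data portal — total rises to 274 (60 k$).
The spare 8 k$ is too small for any remaining project, and no exchange beats 274.

274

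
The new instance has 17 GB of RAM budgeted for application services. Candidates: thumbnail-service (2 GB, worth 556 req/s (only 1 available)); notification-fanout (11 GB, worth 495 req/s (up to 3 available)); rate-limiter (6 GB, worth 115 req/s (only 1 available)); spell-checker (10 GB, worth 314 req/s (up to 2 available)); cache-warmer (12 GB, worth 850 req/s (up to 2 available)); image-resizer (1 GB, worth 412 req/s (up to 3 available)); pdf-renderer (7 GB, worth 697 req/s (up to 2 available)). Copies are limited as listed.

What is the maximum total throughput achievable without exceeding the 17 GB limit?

2642

Taking the top-ratio services first gives thumbnail-service + 3×image-resizer + pdf-renderer for 2489 (12 GB).
The 7 GB tied up in pdf-renderer is better spent on cache-warmer — total rises to 2642 (17 GB).
That's the maximum — no swap from here does better than 2642.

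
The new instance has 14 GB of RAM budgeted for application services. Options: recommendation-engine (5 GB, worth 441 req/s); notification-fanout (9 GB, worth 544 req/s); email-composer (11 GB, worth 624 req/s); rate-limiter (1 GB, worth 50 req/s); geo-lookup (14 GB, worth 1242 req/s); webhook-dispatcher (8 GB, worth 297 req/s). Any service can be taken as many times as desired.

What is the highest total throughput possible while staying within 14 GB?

Ranking by ratio (throughput/GB): geo-lookup 88.71, recommendation-engine 88.20, notification-fanout 60.44, email-composer 56.73.
The ratio ordering already packs tightly: geo-lookup, 14 GB, 1242.
Every other selection either busts 14 GB or fails to beat 1242.

1242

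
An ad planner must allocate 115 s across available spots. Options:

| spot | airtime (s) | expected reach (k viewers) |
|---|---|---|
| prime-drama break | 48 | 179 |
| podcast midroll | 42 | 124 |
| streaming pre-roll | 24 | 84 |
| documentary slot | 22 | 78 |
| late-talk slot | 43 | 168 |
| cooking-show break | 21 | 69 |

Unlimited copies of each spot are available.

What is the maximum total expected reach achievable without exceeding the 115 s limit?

The ratio heuristic lands on documentary slot + 2×late-talk slot (414) but leaves 7 s idle.
Dropping documentary slot and late-talk slot frees 65 s; slotting in prime-drama break + streaming pre-roll (72 s) lifts the total to 431 at 115 s.

431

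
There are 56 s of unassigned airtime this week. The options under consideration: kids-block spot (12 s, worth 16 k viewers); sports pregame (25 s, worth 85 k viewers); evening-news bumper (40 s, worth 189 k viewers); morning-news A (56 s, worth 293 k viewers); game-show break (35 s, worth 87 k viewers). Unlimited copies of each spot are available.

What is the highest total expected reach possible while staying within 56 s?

293

Best packing: morning-news A — 56 s, 293 total.
Nothing else within 56 s beats 293.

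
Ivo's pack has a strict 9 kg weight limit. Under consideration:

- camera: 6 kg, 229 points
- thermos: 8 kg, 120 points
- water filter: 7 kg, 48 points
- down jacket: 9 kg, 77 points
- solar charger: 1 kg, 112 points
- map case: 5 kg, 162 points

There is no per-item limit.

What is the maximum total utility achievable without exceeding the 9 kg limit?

1008

Best packing: 9×solar charger — 9 kg, 1008 total.
Nothing else within 9 kg beats 1008.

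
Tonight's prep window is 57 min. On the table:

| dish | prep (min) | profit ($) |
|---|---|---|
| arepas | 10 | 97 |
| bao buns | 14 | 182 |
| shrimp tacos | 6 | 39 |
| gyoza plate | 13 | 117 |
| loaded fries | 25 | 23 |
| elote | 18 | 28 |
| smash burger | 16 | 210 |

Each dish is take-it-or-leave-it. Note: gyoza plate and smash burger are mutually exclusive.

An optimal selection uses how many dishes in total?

4

The maximum profit within 57 min is 528.
For example arepas + bao buns + shrimp tacos + smash burger achieves it, using 46 min.
Any selection reaching 528 contains exactly 4 dishes.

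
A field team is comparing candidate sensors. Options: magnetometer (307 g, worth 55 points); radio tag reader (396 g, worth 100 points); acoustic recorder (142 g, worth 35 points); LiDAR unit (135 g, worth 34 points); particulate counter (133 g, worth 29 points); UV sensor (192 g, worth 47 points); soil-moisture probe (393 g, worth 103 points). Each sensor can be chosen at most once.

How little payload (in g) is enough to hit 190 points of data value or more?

789

Need the lightest bundle worth ≥ 190.
radio tag reader + soil-moisture probe reaches 203 using 789 g.
No combination under 789 g hits 190.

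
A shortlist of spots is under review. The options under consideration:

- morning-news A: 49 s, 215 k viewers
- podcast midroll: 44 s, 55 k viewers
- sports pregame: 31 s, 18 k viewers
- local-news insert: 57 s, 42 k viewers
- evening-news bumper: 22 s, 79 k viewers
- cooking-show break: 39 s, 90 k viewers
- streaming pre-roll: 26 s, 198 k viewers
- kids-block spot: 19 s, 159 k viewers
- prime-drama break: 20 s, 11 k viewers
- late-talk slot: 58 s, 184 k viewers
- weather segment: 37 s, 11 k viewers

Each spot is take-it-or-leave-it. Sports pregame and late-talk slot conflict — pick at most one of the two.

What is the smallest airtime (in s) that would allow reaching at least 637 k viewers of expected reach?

116

Minimise s subject to total expected reach ≥ 637.
morning-news A + evening-news bumper + streaming pre-roll + kids-block spot: 651 expected reach at 116 s.
Any bundle with less than 116 s falls short of 637.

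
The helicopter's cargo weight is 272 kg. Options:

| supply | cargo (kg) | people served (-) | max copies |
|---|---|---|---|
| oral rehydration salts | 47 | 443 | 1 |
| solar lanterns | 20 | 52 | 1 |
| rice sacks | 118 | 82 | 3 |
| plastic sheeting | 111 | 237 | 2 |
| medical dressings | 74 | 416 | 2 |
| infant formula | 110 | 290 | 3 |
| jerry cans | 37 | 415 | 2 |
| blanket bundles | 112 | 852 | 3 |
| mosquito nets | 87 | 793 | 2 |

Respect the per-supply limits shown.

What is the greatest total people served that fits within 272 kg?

2468

Density check — jerry cans 11.22, oral rehydration salts 9.43, mosquito nets 9.11, blanket bundles 7.61 are the best per kg.
Greedy by ratio would take oral rehydration salts + solar lanterns + 2×jerry cans + mosquito nets: 228 kg used, total 2118.
Replace oral rehydration salts with mosquito nets: the trade gains 350 net, giving 2468 at 268 kg.
That's the maximum — no swap from here does better than 2468.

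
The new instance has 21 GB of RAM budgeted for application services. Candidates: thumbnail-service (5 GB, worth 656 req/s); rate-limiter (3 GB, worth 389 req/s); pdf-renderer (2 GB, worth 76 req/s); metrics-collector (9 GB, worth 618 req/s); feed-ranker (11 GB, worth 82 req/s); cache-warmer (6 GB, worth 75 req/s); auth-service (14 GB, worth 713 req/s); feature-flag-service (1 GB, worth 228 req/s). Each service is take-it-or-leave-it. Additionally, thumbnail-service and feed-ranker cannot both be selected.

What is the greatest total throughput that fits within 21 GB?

Thumbnail-service + rate-limiter + pdf-renderer + metrics-collector + feature-flag-service uses 20 of the 21 GB and totals 1967.
The closest alternative, thumbnail-service + rate-limiter + metrics-collector + feature-flag-service, reaches only 1891.

1967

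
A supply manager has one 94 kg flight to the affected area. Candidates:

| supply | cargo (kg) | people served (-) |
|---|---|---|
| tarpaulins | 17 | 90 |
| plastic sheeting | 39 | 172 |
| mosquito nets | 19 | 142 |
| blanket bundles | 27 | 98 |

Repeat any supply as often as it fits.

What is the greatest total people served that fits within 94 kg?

Best packing: tarpaulins + 4×mosquito nets — 93 kg, 658 total.
The spare 1 kg is too small for any remaining supply, and no exchange beats 658.

658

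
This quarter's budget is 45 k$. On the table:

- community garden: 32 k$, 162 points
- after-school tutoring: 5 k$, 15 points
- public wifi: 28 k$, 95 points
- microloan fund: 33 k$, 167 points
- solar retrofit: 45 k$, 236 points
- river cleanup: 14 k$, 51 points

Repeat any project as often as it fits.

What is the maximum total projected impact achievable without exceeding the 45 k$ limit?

Taking solar retrofit: 45 k$ used, 236 in projected impact.

236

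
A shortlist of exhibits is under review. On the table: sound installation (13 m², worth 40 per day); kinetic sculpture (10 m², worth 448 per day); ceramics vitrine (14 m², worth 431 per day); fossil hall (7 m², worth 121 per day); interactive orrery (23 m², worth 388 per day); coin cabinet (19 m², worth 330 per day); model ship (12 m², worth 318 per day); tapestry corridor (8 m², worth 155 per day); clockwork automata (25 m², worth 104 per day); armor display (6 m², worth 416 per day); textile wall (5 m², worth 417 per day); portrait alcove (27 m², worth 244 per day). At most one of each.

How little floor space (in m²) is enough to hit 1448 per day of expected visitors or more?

Need the lightest bundle worth ≥ 1448.
kinetic sculpture + model ship + armor display + textile wall: 1599 expected visitors at 33 m².
Any bundle with less than 33 m² falls short of 1448.

33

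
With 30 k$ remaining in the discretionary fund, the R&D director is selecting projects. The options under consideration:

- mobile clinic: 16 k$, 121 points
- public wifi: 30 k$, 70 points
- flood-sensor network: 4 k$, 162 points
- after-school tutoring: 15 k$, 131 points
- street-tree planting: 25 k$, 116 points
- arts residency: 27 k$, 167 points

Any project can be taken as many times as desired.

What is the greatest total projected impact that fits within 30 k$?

Taking 7×flood-sensor network: 28 k$ used, 1134 in projected impact.
No other feasible combination exceeds 1134.

1134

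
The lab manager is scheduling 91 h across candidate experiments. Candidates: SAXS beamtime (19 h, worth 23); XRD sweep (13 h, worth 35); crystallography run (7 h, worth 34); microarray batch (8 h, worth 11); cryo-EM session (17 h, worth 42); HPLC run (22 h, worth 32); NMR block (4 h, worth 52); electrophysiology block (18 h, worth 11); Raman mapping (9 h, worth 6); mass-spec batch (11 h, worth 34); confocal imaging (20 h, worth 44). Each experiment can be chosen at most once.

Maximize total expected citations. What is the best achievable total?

Ranking by ratio (expected citations/h): NMR block 13.00, crystallography run 4.86, mass-spec batch 3.09, XRD sweep 2.69.
Greedy by ratio would take XRD sweep + crystallography run + microarray batch + cryo-EM session + NMR block + Raman mapping + mass-spec batch + confocal imaging: 89 h used, total 258.
Dropping microarray batch and Raman mapping frees 17 h; slotting in SAXS beamtime (19 h) lifts the total to 264 at 91 h.
An exhaustive check of the 2048 subsets confirms 264.

264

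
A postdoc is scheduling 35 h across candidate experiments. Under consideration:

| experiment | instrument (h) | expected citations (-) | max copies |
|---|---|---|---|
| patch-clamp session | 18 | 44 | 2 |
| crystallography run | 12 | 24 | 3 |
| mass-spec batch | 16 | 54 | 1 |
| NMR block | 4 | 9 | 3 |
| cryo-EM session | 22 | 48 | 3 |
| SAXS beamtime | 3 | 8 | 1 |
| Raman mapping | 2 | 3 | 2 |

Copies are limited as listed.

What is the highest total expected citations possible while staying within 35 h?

Ranking by ratio (expected citations/h): mass-spec batch 3.38, SAXS beamtime 2.67, patch-clamp session 2.44.
A density-first pass picks mass-spec batch + 3×NMR block + SAXS beamtime + 2×Raman mapping — 95 at 35 h.
The 19 h tied up in 3×NMR block and SAXS beamtime and 2×Raman mapping is better spent on patch-clamp session — total rises to 98 (34 h).
That's the maximum — no swap from here does better than 98.

98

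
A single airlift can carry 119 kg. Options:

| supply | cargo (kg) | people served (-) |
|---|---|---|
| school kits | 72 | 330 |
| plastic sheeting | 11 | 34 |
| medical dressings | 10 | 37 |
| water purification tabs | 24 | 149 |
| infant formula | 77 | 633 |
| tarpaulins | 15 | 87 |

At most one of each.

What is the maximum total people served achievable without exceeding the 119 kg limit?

869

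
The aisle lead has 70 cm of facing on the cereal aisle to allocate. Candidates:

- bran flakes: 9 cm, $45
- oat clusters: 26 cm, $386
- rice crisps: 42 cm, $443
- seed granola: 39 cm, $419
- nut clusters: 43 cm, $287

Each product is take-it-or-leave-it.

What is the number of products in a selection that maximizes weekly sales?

The maximum weekly sales within 70 cm is 829.
For example oat clusters + rice crisps achieves it, using 68 cm.
Any selection reaching 829 contains exactly 2 products.

2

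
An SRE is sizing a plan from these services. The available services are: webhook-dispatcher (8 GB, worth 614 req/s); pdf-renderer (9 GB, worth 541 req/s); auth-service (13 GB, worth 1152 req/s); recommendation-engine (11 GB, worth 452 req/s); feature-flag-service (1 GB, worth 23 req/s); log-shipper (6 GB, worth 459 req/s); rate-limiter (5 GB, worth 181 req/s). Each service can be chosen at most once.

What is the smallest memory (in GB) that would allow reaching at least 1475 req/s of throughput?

Need the lightest bundle worth ≥ 1475.
Taking auth-service + log-shipper gives 1611 (≥ 1475) for 19 GB.
Below 19 GB the best achievable stays under 1475.

19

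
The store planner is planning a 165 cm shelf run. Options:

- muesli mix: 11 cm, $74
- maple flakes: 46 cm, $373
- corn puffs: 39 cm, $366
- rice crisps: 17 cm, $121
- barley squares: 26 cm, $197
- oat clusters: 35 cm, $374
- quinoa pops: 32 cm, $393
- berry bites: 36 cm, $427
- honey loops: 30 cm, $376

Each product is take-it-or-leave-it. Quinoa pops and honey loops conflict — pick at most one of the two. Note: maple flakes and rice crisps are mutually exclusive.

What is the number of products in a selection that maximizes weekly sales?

Optimal total is 1681.
For example corn puffs + rice crisps + oat clusters + quinoa pops + berry bites achieves it, using 159 cm.
All optima have 5 products.

5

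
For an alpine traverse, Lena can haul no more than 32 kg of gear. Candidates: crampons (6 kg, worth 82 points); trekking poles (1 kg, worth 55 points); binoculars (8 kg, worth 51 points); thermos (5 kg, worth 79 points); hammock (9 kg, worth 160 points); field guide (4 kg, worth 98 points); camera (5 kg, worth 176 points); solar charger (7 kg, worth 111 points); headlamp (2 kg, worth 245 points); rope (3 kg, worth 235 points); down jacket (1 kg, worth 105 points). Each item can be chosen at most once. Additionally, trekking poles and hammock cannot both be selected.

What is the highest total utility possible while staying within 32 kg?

Taking hammock + field guide + camera + solar charger + headlamp + rope + down jacket: 31 kg used, 1130 in utility.
Nothing else feasible within 32 kg beats 1130.

1130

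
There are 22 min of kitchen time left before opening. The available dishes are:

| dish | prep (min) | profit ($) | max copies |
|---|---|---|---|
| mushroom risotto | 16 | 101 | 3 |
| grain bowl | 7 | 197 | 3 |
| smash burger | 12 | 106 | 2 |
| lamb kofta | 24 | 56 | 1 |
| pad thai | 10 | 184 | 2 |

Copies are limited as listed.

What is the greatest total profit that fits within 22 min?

591

Density check — grain bowl 28.14, pad thai 18.40, smash burger 8.83, mushroom risotto 6.31 are the best per min.
Taking 3×grain bowl: 21 min used, 591 in profit.
Every other selection either busts 22 min or exceeds an availability limit or fails to beat 591.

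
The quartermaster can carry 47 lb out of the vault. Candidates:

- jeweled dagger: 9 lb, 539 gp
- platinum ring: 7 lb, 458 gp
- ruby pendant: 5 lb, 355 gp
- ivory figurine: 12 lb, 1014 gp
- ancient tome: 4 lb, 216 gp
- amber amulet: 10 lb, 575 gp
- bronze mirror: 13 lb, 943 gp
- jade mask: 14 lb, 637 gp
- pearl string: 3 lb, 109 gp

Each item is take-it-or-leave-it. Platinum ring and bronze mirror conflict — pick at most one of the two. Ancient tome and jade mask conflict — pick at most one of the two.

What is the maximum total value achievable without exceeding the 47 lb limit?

3212

Ruby pendant + ivory figurine + ancient tome + amber amulet + bronze mirror + pearl string uses 47 of the 47 lb and totals 3212.
An exhaustive check of the 512 subsets confirms 3212.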